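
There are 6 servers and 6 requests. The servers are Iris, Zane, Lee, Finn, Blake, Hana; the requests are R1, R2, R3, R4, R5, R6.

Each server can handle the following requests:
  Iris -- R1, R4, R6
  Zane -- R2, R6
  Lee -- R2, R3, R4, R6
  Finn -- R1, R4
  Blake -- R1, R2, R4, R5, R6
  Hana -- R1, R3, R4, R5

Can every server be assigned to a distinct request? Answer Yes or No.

For example, pair Iris→R6, Zane→R2, Lee→R3, Finn→R1, Blake→R5, Hana→R4.
All 6 servers are covered.

Yes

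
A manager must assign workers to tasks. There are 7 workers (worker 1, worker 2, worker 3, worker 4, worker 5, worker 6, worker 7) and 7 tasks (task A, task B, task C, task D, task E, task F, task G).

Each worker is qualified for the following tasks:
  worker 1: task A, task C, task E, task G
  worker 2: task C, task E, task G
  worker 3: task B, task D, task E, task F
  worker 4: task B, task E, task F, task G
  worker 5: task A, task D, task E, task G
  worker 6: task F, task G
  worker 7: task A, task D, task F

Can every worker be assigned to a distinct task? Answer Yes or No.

A valid assignment of size 7: worker 1–task A, worker 2–task C, worker 3–task B, worker 4–task G, worker 5–task E, worker 6–task F, worker 7–task D.
Every worker is matched, so this is a perfect matching.

Yes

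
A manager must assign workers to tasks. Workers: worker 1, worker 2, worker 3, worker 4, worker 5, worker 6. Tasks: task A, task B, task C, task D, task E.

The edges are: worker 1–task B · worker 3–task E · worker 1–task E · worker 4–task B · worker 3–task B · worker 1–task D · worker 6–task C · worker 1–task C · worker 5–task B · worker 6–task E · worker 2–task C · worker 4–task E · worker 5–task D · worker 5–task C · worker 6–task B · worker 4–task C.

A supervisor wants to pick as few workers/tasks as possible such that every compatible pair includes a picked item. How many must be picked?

4

The 4 edges worker 1–task D, worker 2–task C, worker 3–task B, worker 4–task E form a matching, so any vertex cover needs at least 4 vertices (one per matched edge).
Conversely {task B, task C, task D, task E} meets every edge and has exactly 4 vertices, so 4 is optimal.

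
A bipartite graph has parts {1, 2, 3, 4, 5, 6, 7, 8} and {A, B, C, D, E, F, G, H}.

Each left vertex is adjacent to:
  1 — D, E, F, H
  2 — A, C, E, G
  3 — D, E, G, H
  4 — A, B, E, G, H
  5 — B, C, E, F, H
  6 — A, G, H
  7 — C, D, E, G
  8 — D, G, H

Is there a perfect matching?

One maximum matching: 1-D, 2-A, 3-E, 4-B, 5-F, 6-H, 7-C, 8-G.
Every left vertex is matched, so this is a perfect matching.

Yes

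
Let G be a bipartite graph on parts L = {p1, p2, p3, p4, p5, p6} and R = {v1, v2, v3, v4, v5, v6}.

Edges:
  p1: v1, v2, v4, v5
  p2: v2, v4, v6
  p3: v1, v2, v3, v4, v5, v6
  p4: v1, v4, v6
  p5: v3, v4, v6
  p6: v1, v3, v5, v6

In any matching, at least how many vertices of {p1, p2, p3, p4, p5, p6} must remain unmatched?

A valid assignment of size 6: p1-v5, p2-v2, p3-v3, p4-v1, p5-v4, p6-v6.
This saturates every left vertex, so 6 is the maximum.
That matches 6 of the 6, leaving 0 unmatched; no matching can do better.

0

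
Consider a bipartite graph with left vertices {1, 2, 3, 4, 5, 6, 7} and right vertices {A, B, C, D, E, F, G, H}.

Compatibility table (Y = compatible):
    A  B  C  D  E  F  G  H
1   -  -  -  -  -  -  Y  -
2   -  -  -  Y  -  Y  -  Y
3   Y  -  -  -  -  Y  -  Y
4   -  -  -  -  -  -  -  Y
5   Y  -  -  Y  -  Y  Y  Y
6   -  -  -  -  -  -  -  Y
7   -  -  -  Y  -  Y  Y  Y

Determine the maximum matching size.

5

For example, pair 1-G, 2-D, 3-F, 4-H, 5-A.
The set {1, 2, 3, 4, 5, 6, 7} has only 5 neighbours ({A, D, F, G, H}), so by Hall's theorem at most 5 of the 7 left vertices can be matched.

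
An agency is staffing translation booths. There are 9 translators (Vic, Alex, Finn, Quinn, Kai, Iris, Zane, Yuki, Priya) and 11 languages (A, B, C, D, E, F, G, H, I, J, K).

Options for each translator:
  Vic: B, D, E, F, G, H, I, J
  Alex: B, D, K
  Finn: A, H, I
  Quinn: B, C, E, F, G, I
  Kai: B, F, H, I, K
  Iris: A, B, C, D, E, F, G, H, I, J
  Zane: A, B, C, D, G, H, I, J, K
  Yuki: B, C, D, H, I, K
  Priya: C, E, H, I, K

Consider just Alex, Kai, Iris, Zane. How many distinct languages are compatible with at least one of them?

11

The union of neighbours of {Alex, Kai, Iris, Zane} is {A, B, C, D, E, F, G, H, I, J, K}, which has 11 elements.
Since |N(S)| = 11 ≥ |S| = 4, Hall's condition holds for this subset.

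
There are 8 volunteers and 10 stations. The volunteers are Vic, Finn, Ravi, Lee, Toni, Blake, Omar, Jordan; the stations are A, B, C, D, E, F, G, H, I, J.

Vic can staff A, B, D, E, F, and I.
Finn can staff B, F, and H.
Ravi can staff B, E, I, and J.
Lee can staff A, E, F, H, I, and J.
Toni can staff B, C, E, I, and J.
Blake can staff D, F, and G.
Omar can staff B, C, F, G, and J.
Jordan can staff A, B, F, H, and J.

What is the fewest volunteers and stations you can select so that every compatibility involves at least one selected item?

8

The 8 edges Vic–E, Finn–F, Ravi–B, Lee–A, Toni–I, Blake–D, Omar–G, Jordan–J form a matching, so any vertex cover needs at least 8 vertices (one per matched edge).
Conversely {Vic, Finn, Ravi, Lee, Toni, Blake, Omar, Jordan} meets every edge and has exactly 8 vertices, so 8 is optimal.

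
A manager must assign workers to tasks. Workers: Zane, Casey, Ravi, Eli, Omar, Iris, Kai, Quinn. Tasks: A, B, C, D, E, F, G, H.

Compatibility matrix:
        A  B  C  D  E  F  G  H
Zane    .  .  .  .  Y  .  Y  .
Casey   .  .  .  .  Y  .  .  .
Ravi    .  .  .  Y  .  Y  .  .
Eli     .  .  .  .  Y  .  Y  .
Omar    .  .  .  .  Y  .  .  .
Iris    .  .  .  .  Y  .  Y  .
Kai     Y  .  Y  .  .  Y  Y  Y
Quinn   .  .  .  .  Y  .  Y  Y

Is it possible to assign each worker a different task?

No

The set {Zane, Casey, Eli, Omar, Iris} has only 2 neighbours ({E, G}), so by Hall's theorem at most 5 of the 8 workers can be matched.
Hence no matching covers every worker.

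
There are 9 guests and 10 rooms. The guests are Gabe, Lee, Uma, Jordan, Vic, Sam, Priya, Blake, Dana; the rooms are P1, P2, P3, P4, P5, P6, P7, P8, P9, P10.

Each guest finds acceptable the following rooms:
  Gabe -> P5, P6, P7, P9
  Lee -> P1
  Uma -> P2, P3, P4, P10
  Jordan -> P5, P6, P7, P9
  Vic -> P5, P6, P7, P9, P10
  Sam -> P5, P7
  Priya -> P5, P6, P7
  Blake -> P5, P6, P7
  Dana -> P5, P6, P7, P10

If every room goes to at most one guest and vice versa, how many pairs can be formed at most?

One maximum matching: Gabe-P9, Lee-P1, Uma-P4, Jordan-P6, Vic-P10, Sam-P5, Priya-P7.
The set {Gabe, Jordan, Vic, Sam, Priya, Blake, Dana} has only 5 neighbours ({P10, P5, P6, P7, P9}), so by Hall's theorem at most 7 of the 9 guests can be matched.

7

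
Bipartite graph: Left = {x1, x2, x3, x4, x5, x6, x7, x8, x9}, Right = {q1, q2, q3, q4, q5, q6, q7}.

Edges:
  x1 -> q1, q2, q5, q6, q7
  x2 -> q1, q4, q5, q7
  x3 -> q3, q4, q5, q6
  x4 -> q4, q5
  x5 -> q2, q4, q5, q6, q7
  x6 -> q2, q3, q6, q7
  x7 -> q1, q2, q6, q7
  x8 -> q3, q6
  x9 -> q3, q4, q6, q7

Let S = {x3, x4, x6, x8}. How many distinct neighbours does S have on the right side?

6

The union of neighbours of {x3, x4, x6, x8} is {q2, q3, q4, q5, q6, q7}, which has 6 elements.
Since |N(S)| = 6 ≥ |S| = 4, Hall's condition holds for this subset.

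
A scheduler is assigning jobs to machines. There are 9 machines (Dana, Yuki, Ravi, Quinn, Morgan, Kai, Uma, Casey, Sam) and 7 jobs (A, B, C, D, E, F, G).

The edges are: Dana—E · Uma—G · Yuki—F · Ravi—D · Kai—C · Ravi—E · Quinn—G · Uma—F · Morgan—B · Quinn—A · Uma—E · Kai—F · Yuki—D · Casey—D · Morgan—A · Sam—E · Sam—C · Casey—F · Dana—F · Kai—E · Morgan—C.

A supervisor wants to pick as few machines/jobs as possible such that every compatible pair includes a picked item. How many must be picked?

7

A maximum matching has 7 edges (e.g. Dana–F, Yuki–D, Ravi–E, Quinn–A, Morgan–B, Kai–C, Uma–G).
By König's theorem the minimum vertex cover has the same size. One such cover is {Quinn, Morgan, Uma, C, D, E, F}.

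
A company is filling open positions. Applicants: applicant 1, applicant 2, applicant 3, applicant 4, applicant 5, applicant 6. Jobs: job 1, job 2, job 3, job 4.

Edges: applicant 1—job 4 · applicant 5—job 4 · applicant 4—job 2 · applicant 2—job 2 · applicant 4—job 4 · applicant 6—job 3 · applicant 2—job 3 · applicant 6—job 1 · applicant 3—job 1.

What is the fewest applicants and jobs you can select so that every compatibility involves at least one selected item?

4

{job 1, job 2, job 3, job 4} is a vertex cover of size 4: every edge has an endpoint in this set.
No smaller cover exists because applicant 1–job 4, applicant 2–job 3, applicant 3–job 1, applicant 4–job 2 is a matching of size 4, and a cover must include an endpoint of each of these disjoint edges (König's theorem).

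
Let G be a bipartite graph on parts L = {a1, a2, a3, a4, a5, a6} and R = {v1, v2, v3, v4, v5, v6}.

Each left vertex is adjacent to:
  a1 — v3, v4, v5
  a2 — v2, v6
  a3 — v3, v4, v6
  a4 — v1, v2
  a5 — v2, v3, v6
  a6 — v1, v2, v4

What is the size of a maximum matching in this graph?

6

A valid assignment of size 6: a1→v5, a2→v6, a3→v4, a4→v1, a5→v3, a6→v2.
All 6 left vertices are matched, so no larger matching exists.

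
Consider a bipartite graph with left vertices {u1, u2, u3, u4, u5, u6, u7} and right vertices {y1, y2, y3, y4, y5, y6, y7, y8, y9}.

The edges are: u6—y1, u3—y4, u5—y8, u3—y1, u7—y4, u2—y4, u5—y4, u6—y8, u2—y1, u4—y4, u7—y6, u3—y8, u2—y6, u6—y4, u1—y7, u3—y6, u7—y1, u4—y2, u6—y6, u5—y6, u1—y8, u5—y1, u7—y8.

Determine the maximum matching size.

For example, pair u1–y7, u2–y6, u3–y8, u4–y2, u5–y4, u6–y1.
The set {u2, u3, u5, u6, u7} has only 4 neighbours ({y1, y4, y6, y8}), so by Hall's theorem at most 6 of the 7 left vertices can be matched.

6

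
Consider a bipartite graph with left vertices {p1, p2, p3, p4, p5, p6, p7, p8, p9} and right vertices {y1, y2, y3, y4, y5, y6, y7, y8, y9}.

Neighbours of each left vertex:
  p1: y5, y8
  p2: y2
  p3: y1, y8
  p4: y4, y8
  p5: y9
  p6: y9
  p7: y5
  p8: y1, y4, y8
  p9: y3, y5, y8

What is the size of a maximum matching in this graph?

7

One maximum matching: p1-y8, p2-y2, p3-y1, p4-y4, p5-y9, p7-y5, p9-y3.
The set {p1, p3, p4, p5, p6, p7, p8} has only 5 neighbours ({y1, y4, y5, y8, y9}), so by Hall's theorem at most 7 of the 9 left vertices can be matched.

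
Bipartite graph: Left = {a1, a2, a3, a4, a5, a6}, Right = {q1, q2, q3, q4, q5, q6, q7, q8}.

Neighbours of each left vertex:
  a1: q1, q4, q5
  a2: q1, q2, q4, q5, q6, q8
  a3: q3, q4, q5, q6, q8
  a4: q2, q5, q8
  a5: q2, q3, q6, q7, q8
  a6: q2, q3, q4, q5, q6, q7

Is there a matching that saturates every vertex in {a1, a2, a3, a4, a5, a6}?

Yes

For example, pair a1-q5, a2-q1, a3-q4, a4-q8, a5-q7, a6-q6.
All 6 left vertices are covered.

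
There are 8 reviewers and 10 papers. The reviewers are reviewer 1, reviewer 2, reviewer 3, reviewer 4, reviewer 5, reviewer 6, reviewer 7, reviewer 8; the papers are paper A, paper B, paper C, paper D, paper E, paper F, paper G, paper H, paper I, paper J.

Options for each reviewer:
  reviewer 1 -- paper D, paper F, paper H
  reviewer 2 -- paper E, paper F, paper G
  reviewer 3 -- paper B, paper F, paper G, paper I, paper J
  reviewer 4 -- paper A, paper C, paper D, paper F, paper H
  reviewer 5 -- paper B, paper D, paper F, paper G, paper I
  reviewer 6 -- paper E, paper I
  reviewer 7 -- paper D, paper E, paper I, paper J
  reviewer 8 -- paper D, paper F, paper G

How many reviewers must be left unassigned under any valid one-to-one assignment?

One maximum matching: reviewer 1-paper F, reviewer 2-paper E, reviewer 3-paper G, reviewer 4-paper C, reviewer 5-paper B, reviewer 6-paper I, reviewer 7-paper J, reviewer 8-paper D.
This saturates every reviewer, so 8 is the maximum.
That matches 8 of the 8, leaving 0 unmatched; no matching can do better.

0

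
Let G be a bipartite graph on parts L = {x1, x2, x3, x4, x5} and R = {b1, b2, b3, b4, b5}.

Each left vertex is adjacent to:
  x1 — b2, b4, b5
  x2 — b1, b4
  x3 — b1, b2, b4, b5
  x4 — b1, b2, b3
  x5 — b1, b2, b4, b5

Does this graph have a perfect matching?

For example, pair x1–b2, x2–b1, x3–b4, x4–b3, x5–b5.
All 5 left vertices are covered.

Yes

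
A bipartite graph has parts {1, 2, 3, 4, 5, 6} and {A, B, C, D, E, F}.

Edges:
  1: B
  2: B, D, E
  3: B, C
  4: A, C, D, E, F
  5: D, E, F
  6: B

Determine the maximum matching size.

5

One maximum matching: 1→B, 2→D, 3→C, 4→A, 5→E.
The set {1, 6} has only 1 neighbour ({B}), so by Hall's theorem at most 5 of the 6 left vertices can be matched.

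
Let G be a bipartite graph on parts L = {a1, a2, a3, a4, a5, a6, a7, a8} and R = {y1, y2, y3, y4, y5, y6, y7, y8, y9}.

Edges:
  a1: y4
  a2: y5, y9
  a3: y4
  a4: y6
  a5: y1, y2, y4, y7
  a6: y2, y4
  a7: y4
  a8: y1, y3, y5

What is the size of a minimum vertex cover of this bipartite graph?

6

{a2, a4, a5, a6, a8, y4} is a vertex cover of size 6: every edge has an endpoint in this set.
No smaller cover exists because a1–y4, a2–y5, a4–y6, a5–y7, a6–y2, a8–y3 is a matching of size 6, and a cover must include an endpoint of each of these disjoint edges (König's theorem).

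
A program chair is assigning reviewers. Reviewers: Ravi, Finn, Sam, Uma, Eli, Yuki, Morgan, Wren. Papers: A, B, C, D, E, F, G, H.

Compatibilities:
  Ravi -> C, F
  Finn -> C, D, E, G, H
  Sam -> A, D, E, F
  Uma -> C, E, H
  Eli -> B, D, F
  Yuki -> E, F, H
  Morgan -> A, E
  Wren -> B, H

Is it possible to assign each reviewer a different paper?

A valid assignment of size 8: Ravi→C, Finn→G, Sam→D, Uma→E, Eli→F, Yuki→H, Morgan→A, Wren→B.
Every reviewer is matched, so this is a perfect matching.

Yes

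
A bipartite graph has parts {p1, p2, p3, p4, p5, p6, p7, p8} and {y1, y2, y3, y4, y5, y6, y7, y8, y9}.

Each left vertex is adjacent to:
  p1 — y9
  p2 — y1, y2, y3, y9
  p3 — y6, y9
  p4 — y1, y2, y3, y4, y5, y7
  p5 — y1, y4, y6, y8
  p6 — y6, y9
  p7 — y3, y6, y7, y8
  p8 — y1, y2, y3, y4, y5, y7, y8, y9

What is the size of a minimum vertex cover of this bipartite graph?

A maximum matching has 7 edges (e.g. p1–y9, p2–y3, p3–y6, p4–y4, p5–y1, p7–y8, p8–y7).
By König's theorem the minimum vertex cover has the same size. One such cover is {p2, p4, p5, p7, p8, y6, y9}.

7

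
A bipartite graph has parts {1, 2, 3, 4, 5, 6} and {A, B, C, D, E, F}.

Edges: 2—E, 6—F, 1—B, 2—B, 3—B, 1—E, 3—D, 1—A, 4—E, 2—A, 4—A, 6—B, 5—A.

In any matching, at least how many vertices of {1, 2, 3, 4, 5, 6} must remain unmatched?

For example, pair 1-A, 2-B, 3-D, 4-E, 6-F.
The set {1, 2, 4, 5} has only 3 neighbours ({A, B, E}), so by Hall's theorem at most 5 of the 6 left vertices can be matched.
That matches 5 of the 6, leaving 1 unmatched; no matching can do better.

1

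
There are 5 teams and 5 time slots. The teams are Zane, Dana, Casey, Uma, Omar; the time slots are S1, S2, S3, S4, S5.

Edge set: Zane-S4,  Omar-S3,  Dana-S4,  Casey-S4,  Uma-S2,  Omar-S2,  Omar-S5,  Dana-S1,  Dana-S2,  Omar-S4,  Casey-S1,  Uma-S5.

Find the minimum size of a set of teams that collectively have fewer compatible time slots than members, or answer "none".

A matching saturating every team exists, for instance Zane→S4, Dana→S2, Casey→S1, Uma→S5, Omar→S3.
By Hall's marriage theorem, this means |N(S)| ≥ |S| for every subset S, so no violating subset exists.

none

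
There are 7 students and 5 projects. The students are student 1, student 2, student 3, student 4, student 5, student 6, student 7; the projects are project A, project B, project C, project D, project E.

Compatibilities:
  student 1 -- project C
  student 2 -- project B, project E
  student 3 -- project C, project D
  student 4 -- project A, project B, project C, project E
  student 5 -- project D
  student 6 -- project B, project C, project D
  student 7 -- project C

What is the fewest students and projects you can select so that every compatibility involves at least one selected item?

A maximum matching has 5 edges (e.g. student 1–project C, student 2–project E, student 3–project D, student 4–project A, student 6–project B).
By König's theorem the minimum vertex cover has the same size. One such cover is {student 2, student 4, student 6, project C, project D}.

5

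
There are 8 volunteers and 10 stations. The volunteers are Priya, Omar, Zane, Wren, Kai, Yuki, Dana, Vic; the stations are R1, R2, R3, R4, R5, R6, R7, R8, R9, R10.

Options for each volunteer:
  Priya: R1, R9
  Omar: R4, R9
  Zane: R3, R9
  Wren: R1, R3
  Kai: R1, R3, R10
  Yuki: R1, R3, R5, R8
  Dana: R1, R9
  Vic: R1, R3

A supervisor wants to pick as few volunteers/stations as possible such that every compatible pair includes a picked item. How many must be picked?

6

A maximum matching has 6 edges (e.g. Priya–R1, Omar–R4, Zane–R9, Wren–R3, Kai–R10, Yuki–R8).
By König's theorem the minimum vertex cover has the same size. One such cover is {Omar, Kai, Yuki, R1, R3, R9}.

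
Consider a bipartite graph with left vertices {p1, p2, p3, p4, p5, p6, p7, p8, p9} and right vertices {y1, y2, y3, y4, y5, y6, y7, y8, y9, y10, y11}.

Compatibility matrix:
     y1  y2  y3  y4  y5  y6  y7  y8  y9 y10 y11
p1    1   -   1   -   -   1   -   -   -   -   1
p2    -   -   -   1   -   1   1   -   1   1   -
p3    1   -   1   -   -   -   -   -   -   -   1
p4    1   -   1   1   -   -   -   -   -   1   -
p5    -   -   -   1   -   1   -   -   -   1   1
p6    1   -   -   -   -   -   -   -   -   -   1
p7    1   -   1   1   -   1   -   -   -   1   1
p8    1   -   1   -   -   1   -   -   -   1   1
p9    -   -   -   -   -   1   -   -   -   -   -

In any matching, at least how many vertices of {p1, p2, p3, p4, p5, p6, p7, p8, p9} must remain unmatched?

2

A valid assignment of size 7: p1-y3, p2-y7, p3-y1, p4-y4, p5-y10, p6-y11, p7-y6.
The set {p1, p3, p4, p5, p6, p7, p8, p9} has only 6 neighbours ({y1, y10, y11, y3, y4, y6}), so by Hall's theorem at most 7 of the 9 left vertices can be matched.
That matches 7 of the 9, leaving 2 unmatched; no matching can do better.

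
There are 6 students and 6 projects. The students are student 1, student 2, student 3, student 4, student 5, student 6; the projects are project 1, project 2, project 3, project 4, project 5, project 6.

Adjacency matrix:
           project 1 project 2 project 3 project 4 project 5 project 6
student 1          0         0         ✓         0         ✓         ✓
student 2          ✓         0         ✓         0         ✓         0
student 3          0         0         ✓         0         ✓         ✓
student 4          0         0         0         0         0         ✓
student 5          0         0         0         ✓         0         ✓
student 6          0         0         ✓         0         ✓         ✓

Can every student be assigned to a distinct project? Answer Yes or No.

The set {student 1, student 3, student 4, student 6} has only 3 neighbours ({project 3, project 5, project 6}), so by Hall's theorem at most 5 of the 6 students can be matched.
Hence no matching covers every student.

No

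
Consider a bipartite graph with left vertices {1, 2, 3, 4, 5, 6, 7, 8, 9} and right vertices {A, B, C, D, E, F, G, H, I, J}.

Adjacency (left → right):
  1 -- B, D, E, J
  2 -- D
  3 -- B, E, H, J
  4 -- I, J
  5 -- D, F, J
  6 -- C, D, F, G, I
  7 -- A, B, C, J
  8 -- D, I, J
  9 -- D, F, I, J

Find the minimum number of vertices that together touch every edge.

8

The 8 edges 1–E, 2–D, 3–H, 4–I, 5–F, 6–G, 7–B, 8–J form a matching, so any vertex cover needs at least 8 vertices (one per matched edge).
Conversely {1, 3, 6, 7, D, F, I, J} meets every edge and has exactly 8 vertices, so 8 is optimal.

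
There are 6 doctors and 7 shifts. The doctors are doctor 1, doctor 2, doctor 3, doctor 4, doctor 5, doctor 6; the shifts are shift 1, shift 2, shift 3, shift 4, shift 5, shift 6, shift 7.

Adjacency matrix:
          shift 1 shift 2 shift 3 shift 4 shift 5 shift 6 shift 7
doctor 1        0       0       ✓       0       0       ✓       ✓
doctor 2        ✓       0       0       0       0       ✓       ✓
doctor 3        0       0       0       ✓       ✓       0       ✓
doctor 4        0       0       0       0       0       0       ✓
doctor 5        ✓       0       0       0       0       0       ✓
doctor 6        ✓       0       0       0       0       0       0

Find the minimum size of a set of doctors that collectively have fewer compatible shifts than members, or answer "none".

Take S = {doctor 4, doctor 5, doctor 6}. Its neighbourhood is {shift 1, shift 7}, so |N(S)| = 2 < |S| = 3.
Every subset of size less than 3 has at least as many neighbours as members, so 3 is the minimum.

3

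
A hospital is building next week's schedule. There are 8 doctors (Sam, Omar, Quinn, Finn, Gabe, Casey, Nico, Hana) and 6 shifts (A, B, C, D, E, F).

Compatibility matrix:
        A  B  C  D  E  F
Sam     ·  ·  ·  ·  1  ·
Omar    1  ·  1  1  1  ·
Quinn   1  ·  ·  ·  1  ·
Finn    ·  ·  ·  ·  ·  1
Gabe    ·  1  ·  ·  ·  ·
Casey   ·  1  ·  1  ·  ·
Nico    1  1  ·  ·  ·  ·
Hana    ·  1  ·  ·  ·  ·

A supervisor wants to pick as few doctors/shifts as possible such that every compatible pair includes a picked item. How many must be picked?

6

A maximum matching has 6 edges (e.g. Sam–E, Omar–C, Quinn–A, Finn–F, Gabe–B, Casey–D).
By König's theorem the minimum vertex cover has the same size. One such cover is {Omar, Finn, Casey, A, B, E}.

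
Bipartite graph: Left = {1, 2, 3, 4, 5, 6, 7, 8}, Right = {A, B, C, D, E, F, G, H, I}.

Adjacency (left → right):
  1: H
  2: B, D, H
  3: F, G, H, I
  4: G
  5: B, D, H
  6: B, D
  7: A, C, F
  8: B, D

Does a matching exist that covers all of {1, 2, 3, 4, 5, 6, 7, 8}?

The set {1, 2, 5, 6, 8} has only 3 neighbours ({B, D, H}), so by Hall's theorem at most 6 of the 8 left vertices can be matched.
Hence no matching covers every left vertex.

No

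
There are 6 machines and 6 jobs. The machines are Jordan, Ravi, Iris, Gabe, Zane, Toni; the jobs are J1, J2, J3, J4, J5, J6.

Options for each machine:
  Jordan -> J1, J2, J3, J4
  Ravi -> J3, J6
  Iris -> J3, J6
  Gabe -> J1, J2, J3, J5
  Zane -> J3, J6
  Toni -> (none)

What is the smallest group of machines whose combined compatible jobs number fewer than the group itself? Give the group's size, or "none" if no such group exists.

1

Take S = {Toni}. Its neighbourhood is {}, so |N(S)| = 0 < |S| = 1.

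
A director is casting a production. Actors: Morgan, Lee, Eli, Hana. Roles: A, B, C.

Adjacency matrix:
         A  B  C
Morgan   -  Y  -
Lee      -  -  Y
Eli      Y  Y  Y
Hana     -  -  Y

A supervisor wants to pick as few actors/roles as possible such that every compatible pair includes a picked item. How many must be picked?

{Morgan, Eli, C} is a vertex cover of size 3: every edge has an endpoint in this set.
No smaller cover exists because Morgan–B, Lee–C, Eli–A is a matching of size 3, and a cover must include an endpoint of each of these disjoint edges (König's theorem).

3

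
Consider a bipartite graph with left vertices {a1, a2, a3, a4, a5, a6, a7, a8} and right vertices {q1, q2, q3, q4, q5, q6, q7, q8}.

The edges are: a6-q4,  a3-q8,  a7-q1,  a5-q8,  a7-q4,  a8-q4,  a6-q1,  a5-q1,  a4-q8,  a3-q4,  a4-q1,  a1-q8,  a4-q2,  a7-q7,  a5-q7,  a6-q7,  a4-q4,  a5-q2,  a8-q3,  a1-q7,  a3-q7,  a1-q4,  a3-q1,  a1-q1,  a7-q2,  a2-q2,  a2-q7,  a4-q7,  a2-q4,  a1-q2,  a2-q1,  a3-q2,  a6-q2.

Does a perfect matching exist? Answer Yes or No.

No

The set {a1, a2, a3, a4, a5, a6, a7} has only 5 neighbours ({q1, q2, q4, q7, q8}), so by Hall's theorem at most 6 of the 8 left vertices can be matched.
Hence no matching covers every left vertex.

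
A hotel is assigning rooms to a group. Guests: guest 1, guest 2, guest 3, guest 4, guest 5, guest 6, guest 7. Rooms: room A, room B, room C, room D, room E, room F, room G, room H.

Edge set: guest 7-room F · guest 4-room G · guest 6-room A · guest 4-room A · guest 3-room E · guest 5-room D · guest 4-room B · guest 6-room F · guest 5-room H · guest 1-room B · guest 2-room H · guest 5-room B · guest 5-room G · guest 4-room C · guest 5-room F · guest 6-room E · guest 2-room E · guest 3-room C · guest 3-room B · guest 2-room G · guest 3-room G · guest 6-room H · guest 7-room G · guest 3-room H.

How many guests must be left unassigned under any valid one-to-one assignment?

0

One maximum matching: guest 1–room B, guest 2–room H, guest 3–room E, guest 4–room C, guest 5–room D, guest 6–room F, guest 7–room G.
This saturates every guest, so 7 is the maximum.
That matches 7 of the 7, leaving 0 unmatched; no matching can do better.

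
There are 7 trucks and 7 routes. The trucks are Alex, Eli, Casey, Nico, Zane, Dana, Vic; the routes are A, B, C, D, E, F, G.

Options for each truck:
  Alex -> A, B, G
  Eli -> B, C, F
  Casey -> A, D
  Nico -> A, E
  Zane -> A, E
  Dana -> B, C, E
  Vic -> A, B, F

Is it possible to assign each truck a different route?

Yes

For example, pair Alex→G, Eli→F, Casey→D, Nico→A, Zane→E, Dana→C, Vic→B.
All 7 trucks are covered.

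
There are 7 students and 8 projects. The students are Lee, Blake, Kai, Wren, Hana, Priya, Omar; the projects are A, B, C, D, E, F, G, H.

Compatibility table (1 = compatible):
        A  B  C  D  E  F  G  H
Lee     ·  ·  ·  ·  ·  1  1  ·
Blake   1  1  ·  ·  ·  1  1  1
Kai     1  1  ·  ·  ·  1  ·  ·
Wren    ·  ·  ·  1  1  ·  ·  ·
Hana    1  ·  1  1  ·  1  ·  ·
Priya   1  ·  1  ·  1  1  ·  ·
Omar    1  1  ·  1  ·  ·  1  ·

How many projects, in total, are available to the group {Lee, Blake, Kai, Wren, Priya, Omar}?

8

The union of neighbours of {Lee, Blake, Kai, Wren, Priya, Omar} is {A, B, C, D, E, F, G, H}, which has 8 elements.
Since |N(S)| = 8 ≥ |S| = 6, Hall's condition holds for this subset.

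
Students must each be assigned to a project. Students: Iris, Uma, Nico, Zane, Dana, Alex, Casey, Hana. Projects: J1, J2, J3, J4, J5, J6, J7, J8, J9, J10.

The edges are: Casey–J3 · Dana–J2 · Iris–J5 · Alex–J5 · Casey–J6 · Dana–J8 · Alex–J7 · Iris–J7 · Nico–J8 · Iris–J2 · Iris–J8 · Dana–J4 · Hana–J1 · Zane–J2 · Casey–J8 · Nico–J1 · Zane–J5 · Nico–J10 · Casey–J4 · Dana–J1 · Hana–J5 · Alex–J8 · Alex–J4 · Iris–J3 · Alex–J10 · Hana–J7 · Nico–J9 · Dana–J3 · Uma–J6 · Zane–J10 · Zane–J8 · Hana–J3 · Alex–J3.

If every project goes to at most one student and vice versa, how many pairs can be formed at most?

8

One maximum matching: Iris→J2, Uma→J6, Nico→J9, Zane→J10, Dana→J1, Alex→J7, Casey→J8, Hana→J3.
This saturates every student, so 8 is the maximum.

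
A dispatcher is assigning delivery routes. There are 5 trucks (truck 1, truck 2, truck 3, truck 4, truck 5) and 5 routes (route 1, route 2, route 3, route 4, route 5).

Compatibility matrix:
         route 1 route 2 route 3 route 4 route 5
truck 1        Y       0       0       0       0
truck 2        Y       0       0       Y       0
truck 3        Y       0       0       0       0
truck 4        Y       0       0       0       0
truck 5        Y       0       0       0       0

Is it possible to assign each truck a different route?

The set {truck 1, truck 3, truck 4, truck 5} has only 1 neighbour ({route 1}), so by Hall's theorem at most 2 of the 5 trucks can be matched.
Hence no matching covers every truck.

No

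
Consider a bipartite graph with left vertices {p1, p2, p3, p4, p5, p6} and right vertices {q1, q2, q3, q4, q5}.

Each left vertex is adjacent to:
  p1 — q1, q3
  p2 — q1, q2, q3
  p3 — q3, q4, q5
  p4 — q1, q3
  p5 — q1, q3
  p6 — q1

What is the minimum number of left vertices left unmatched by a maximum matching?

2

One maximum matching: p1–q1, p2–q2, p3–q4, p4–q3.
The set {p1, p4, p5, p6} has only 2 neighbours ({q1, q3}), so by Hall's theorem at most 4 of the 6 left vertices can be matched.
That matches 4 of the 6, leaving 2 unmatched; no matching can do better.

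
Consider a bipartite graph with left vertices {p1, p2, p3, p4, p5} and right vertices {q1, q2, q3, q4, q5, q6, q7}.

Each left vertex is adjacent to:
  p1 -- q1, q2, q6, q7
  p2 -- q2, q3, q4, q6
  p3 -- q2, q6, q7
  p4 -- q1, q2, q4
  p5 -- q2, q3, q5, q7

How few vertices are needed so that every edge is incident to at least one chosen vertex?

5

A maximum matching has 5 edges (e.g. p1–q1, p2–q6, p3–q7, p4–q4, p5–q2).
By König's theorem the minimum vertex cover has the same size. One such cover is {p1, p2, p3, p4, p5}.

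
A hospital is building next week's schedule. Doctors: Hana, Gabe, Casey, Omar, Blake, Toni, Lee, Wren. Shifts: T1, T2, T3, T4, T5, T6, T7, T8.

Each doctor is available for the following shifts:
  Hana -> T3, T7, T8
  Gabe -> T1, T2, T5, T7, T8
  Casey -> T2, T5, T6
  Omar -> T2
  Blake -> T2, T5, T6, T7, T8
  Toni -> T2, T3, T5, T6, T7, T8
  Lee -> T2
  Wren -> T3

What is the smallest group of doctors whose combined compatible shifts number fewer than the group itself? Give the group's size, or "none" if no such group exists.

2

Take S = {Omar, Lee}. Its neighbourhood is {T2}, so |N(S)| = 1 < |S| = 2.
No single vertex violates Hall's condition since each has at least one neighbour, so 2 is the minimum.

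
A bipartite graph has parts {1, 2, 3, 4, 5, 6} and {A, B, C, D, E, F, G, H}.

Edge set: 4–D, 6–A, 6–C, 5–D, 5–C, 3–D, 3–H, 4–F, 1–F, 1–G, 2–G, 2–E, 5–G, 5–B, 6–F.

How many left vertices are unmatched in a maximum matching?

One maximum matching: 1-G, 2-E, 3-H, 4-D, 5-B, 6-F.
This saturates every left vertex, so 6 is the maximum.
That matches 6 of the 6, leaving 0 unmatched; no matching can do better.

0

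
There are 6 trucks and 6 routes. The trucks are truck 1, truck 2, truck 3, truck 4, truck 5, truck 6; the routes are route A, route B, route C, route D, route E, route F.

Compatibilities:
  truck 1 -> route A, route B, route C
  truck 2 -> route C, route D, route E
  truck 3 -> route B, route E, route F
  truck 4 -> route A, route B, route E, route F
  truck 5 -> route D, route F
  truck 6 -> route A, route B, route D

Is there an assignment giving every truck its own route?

A valid assignment of size 6: truck 1→route A, truck 2→route C, truck 3→route E, truck 4→route F, truck 5→route D, truck 6→route B.
Every truck is matched, so this is a perfect matching.

Yes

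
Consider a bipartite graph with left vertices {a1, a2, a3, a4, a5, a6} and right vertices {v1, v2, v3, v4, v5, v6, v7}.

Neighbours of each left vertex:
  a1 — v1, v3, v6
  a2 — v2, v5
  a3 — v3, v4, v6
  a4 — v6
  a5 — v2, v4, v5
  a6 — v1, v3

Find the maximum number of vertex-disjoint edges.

6

For example, pair a1-v3, a2-v5, a3-v4, a4-v6, a5-v2, a6-v1.
This saturates every left vertex, so 6 is the maximum.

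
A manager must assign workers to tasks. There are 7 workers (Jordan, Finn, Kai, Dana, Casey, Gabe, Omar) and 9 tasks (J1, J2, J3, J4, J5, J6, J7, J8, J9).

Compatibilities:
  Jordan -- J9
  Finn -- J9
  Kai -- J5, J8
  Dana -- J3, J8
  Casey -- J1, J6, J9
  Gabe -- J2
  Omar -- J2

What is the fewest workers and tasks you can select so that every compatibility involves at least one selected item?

A maximum matching has 5 edges (e.g. Jordan–J9, Kai–J8, Dana–J3, Casey–J6, Gabe–J2).
By König's theorem the minimum vertex cover has the same size. One such cover is {Kai, Dana, Casey, J2, J9}.

5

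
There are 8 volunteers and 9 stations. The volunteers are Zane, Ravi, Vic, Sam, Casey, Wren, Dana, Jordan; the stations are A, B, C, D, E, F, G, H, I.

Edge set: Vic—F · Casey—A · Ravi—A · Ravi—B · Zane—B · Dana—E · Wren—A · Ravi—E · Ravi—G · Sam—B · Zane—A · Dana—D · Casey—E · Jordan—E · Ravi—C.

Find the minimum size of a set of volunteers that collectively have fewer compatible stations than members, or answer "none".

3

Take S = {Zane, Sam, Wren}. Its neighbourhood is {A, B}, so |N(S)| = 2 < |S| = 3.
Every subset of size less than 3 has at least as many neighbours as members, so 3 is the minimum.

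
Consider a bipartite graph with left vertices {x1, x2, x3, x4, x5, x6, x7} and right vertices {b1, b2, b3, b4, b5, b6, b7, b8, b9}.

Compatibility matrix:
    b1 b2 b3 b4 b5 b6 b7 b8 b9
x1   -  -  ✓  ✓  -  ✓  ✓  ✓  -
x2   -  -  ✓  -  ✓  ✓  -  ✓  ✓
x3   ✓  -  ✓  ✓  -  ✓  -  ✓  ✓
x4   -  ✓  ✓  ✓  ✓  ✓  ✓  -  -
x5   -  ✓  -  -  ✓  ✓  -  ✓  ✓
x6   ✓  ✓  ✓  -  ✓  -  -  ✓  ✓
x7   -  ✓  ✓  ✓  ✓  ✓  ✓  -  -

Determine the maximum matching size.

A valid assignment of size 7: x1→b4, x2→b8, x3→b1, x4→b5, x5→b6, x6→b2, x7→b7.
All 7 left vertices are matched, so no larger matching exists.

7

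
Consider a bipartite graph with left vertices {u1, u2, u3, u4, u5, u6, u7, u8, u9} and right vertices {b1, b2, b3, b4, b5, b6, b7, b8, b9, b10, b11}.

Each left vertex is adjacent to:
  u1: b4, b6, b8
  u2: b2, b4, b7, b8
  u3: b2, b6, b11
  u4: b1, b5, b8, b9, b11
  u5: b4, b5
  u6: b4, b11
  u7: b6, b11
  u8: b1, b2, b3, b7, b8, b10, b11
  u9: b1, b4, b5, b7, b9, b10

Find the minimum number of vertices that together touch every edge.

9

The 9 edges u1–b6, u2–b8, u3–b2, u4–b9, u5–b5, u6–b4, u7–b11, u8–b1, u9–b7 form a matching, so any vertex cover needs at least 9 vertices (one per matched edge).
Conversely {u1, u2, u3, u4, u5, u6, u7, u8, u9} meets every edge and has exactly 9 vertices, so 9 is optimal.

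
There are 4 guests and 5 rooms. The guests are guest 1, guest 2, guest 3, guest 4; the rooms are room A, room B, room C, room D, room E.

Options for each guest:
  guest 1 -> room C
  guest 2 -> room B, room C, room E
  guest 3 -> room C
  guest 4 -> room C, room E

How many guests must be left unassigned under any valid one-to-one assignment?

1

One maximum matching: guest 1-room C, guest 2-room B, guest 4-room E.
The set {guest 1, guest 3} has only 1 neighbour ({room C}), so by Hall's theorem at most 3 of the 4 guests can be matched.
That matches 3 of the 4, leaving 1 unmatched; no matching can do better.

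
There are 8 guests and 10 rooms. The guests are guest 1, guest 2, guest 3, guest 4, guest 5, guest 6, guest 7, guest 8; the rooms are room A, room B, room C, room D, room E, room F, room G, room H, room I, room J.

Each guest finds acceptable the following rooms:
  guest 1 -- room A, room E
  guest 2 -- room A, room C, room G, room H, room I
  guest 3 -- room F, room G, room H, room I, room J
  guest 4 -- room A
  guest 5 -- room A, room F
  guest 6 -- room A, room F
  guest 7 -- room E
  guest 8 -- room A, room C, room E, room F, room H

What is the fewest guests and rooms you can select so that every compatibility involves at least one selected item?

6

The 6 edges guest 1–room E, guest 2–room I, guest 3–room J, guest 4–room A, guest 5–room F, guest 8–room C form a matching, so any vertex cover needs at least 6 vertices (one per matched edge).
Conversely {guest 2, guest 3, guest 8, room A, room E, room F} meets every edge and has exactly 6 vertices, so 6 is optimal.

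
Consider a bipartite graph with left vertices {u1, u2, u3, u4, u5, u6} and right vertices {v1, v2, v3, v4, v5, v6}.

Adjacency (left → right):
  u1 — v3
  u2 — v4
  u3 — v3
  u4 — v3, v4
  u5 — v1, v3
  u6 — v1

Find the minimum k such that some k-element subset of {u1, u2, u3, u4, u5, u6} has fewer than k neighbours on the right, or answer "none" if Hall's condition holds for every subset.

2

Take S = {u1, u3}. Its neighbourhood is {v3}, so |N(S)| = 1 < |S| = 2.
No single vertex violates Hall's condition since each has at least one neighbour, so 2 is the minimum.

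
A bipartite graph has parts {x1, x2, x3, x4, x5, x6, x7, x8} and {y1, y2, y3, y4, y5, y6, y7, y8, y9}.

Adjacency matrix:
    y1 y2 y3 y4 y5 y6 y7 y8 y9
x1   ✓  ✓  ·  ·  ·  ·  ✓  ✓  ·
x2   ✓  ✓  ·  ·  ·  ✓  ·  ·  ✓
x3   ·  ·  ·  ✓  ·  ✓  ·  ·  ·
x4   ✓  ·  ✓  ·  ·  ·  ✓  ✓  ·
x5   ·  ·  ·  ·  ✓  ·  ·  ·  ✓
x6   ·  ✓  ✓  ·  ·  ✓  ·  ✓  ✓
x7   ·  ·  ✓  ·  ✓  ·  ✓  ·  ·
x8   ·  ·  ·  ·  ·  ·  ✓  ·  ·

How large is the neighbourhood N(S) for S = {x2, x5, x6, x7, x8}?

The union of neighbours of {x2, x5, x6, x7, x8} is {y1, y2, y3, y5, y6, y7, y8, y9}, which has 8 elements.
Since |N(S)| = 8 ≥ |S| = 5, Hall's condition holds for this subset.

8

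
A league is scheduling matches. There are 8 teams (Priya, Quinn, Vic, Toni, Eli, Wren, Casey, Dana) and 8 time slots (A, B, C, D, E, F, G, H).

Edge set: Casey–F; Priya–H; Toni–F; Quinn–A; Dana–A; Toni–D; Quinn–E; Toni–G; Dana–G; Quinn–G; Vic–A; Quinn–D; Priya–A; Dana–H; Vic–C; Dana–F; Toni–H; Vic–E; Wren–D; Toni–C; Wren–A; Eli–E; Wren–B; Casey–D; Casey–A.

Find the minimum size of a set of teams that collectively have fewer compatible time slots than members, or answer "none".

none

A matching saturating every team exists, for instance Priya→H, Quinn→A, Vic→C, Toni→G, Eli→E, Wren→B, Casey→D, Dana→F.
By Hall's marriage theorem, this means |N(S)| ≥ |S| for every subset S, so no violating subset exists.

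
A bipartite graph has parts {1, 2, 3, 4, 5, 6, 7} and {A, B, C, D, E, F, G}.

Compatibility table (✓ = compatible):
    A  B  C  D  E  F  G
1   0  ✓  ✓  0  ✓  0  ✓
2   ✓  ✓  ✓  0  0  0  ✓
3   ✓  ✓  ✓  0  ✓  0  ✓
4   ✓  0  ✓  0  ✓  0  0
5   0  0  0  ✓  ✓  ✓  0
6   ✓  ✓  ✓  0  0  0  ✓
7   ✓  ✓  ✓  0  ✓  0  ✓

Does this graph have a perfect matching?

The set {1, 2, 3, 4, 6, 7} has only 5 neighbours ({A, B, C, E, G}), so by Hall's theorem at most 6 of the 7 left vertices can be matched.
Hence no matching covers every left vertex.

No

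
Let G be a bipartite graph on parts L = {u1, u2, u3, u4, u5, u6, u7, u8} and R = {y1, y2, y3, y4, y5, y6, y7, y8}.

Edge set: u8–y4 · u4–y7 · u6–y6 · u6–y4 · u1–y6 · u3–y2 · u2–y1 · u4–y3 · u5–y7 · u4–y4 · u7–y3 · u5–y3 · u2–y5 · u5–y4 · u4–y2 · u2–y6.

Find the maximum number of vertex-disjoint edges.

A valid assignment of size 6: u1-y6, u2-y1, u3-y2, u4-y7, u5-y3, u6-y4.
The set {u1, u3, u4, u5, u6, u7, u8} has only 5 neighbours ({y2, y3, y4, y6, y7}), so by Hall's theorem at most 6 of the 8 left vertices can be matched.

6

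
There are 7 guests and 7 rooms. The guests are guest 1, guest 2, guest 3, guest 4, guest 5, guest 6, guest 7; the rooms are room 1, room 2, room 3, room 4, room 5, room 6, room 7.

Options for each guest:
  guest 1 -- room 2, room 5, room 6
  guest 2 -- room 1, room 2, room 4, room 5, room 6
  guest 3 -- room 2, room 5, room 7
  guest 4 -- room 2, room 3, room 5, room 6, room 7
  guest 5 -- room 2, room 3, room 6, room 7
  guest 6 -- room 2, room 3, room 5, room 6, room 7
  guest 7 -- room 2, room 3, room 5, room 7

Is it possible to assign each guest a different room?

The set {guest 1, guest 3, guest 4, guest 5, guest 6, guest 7} has only 5 neighbours ({room 2, room 3, room 5, room 6, room 7}), so by Hall's theorem at most 6 of the 7 guests can be matched.
Hence no matching covers every guest.

No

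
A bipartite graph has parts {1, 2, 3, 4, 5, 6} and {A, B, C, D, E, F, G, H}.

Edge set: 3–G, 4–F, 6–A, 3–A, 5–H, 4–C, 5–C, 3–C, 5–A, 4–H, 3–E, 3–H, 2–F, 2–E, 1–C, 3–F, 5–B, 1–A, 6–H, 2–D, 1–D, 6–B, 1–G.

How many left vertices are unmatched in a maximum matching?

0

One maximum matching: 1-G, 2-E, 3-A, 4-F, 5-C, 6-B.
This saturates every left vertex, so 6 is the maximum.
That matches 6 of the 6, leaving 0 unmatched; no matching can do better.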